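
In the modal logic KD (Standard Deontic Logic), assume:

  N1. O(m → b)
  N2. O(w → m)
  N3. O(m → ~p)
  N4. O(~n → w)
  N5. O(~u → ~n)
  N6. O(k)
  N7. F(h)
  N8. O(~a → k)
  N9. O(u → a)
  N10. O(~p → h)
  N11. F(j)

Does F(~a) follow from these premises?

Yes

Premise 7, F(h), is equivalent to O(~h).
Premise 10, O(~p → h), contraposes to O(~h → p); with O(~h) we get O(p).
Premise 3, O(m → ~p), contraposes to O(p → ~m); with O(p) we get O(~m).
The contrapositive of premise 2 (O(w → m)) is O(~m → ~w), and O(~m) is already established, so O(~w).
The contrapositive of premise 4 (O(~n → w)) is O(~w → n), and O(~w) is already established, so O(n).
Premise 5, O(~u → ~n), contraposes to O(n → u); with O(n) we get O(u).
Applying K to premise 9 (O(u → a)) and O(u) yields O(a).
Premises 1, 6, 8, 11 do not contribute to this derivation.
So O(a) holds, i.e. F(~a). The claim follows.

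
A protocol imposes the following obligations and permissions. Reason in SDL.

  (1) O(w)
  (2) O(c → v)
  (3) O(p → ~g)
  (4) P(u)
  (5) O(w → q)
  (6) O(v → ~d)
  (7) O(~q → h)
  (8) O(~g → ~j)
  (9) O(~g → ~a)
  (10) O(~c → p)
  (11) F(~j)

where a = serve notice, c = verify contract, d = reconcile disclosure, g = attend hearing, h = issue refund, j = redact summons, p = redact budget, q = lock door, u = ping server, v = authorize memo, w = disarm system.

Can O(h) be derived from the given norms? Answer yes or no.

Premise 7 is O(~q → h), but O(~q) is not derivable from the premises, so it does not yield O(h).
No other premise forces O(h). An ideal world satisfying every premise can still have h false, so O(h) is not derivable.

No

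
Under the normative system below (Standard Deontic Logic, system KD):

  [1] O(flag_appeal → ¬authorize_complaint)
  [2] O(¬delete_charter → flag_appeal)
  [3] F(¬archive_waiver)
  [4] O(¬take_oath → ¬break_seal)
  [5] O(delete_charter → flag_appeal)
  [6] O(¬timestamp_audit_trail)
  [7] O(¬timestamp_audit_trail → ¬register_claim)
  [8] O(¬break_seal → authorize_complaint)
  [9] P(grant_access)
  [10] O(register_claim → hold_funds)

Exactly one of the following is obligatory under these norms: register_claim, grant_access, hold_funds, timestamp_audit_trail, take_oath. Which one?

Premises 2 and 5 are O(¬delete_charter → flag_appeal) and O(delete_charter → flag_appeal); every ideal world satisfies ¬delete_charter or delete_charter, so in either case flag_appeal holds — hence O(flag_appeal).
Premise 1 is O(flag_appeal → ¬authorize_complaint); since O(flag_appeal), deontic closure gives O(¬authorize_complaint).
The contrapositive of premise 8 (O(¬break_seal → authorize_complaint)) is O(¬authorize_complaint → break_seal), and O(¬authorize_complaint) is already established, so O(break_seal).
Premise 4 is O(¬take_oath → ¬break_seal); contrapositively O(break_seal → take_oath). Since O(break_seal) holds, K gives O(take_oath).
So O(take_oath) holds — take_oath is obligatory. None of the other listed options is made obligatory by any chain of premises.

take_oath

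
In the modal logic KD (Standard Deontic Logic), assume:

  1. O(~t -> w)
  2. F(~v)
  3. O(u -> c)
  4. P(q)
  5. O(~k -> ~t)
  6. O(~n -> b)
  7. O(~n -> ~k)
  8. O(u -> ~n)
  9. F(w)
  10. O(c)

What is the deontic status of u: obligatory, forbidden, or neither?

Forbidden

F(w) at premise 9 means O(~w).
Premise 1 is O(~t -> w); contrapositively O(~w -> t). Since O(~w) holds, K gives O(t).
Premise 5 is O(~k -> ~t); contrapositively O(t -> k). Since O(t) holds, K gives O(k).
Premise 7, O(~n -> ~k), contraposes to O(k -> n); with O(k) we get O(n).
Premise 8, O(u -> ~n), contraposes to O(n -> ~u); with O(n) we get O(~u).
Premises 2, 3, 4, 6, 10 do not contribute to this derivation.
Thus O(~u), which is F(u): u is forbidden.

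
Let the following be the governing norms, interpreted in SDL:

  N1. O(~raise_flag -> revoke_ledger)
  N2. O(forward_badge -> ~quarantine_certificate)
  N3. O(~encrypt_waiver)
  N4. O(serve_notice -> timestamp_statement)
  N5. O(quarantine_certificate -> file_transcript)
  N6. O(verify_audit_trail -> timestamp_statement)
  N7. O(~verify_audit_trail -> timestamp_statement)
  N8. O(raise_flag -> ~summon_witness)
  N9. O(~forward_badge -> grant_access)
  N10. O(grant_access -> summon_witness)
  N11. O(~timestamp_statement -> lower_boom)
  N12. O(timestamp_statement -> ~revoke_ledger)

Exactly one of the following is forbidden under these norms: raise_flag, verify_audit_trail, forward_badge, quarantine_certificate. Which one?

Premises 6 and 7 cover both cases: O(verify_audit_trail -> timestamp_statement) and O(~verify_audit_trail -> timestamp_statement). Since verify_audit_trail ∨ ~verify_audit_trail is a tautology, O(timestamp_statement) follows.
From O(timestamp_statement) and premise 12, O(timestamp_statement -> ~revoke_ledger), we obtain O(~revoke_ledger).
The contrapositive of premise 1 (O(~raise_flag -> revoke_ledger)) is O(~revoke_ledger -> raise_flag), and O(~revoke_ledger) is already established, so O(raise_flag).
Applying K to premise 8 (O(raise_flag -> ~summon_witness)) and O(raise_flag) yields O(~summon_witness).
The contrapositive of premise 10 (O(grant_access -> summon_witness)) is O(~summon_witness -> ~grant_access), and O(~summon_witness) is already established, so O(~grant_access).
Premise 9, O(~forward_badge -> grant_access), contraposes to O(~grant_access -> forward_badge); with O(~grant_access) we get O(forward_badge).
Premise 2 is O(forward_badge -> ~quarantine_certificate); since O(forward_badge), deontic closure gives O(~quarantine_certificate).
So O(~quarantine_certificate) holds, i.e. quarantine_certificate is forbidden. None of the other listed options is forbidden under the premises.

quarantine_certificate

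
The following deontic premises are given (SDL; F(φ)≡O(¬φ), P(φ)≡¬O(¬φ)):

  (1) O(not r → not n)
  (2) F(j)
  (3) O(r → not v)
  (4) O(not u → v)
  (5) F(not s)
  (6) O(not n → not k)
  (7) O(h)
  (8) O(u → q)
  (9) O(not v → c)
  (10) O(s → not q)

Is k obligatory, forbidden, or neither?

Forbidden

Premise 5 is F(not s), i.e. O(s).
Applying K to premise 10 (O(s → not q)) and O(s) yields O(not q).
The contrapositive of premise 8 (O(u → q)) is O(not q → not u), and O(not q) is already established, so O(not u).
From O(not u) and premise 4, O(not u → v), we obtain O(v).
The contrapositive of premise 3 (O(r → not v)) is O(v → not r), and O(v) is already established, so O(not r).
Applying K to premise 1 (O(not r → not n)) and O(not r) yields O(not n).
Premise 6 is O(not n → not k); since O(not n), deontic closure gives O(not k).
Premises 2, 7, 9 do not contribute to this derivation.
Thus O(not k), which is F(k): k is forbidden.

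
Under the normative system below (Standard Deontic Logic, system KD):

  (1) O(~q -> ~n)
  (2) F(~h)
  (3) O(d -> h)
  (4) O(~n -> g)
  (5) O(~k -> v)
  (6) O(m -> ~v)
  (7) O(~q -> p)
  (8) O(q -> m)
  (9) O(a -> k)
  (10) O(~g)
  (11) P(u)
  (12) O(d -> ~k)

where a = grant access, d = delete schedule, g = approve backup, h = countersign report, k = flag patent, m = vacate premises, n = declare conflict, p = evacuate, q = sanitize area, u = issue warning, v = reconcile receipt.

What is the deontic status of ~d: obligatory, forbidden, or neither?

Premise 10 gives O(~g).
Premise 4 is O(~n -> g); contrapositively O(~g -> n). Since O(~g) holds, K gives O(n).
Premise 1 is O(~q -> ~n); contrapositively O(n -> q). Since O(n) holds, K gives O(q).
With premise 8, O(q -> m), the K-axiom yields O(m).
Premise 6 is O(m -> ~v); since O(m), deontic closure gives O(~v).
Premise 5 is O(~k -> v); contrapositively O(~v -> k). Since O(~v) holds, K gives O(k).
Premise 12 is O(d -> ~k); contrapositively O(k -> ~d). Since O(k) holds, K gives O(~d).
Premises 2, 3, 7, 9, 11 do not contribute to this derivation.
Hence ~d is obligatory.

Obligatory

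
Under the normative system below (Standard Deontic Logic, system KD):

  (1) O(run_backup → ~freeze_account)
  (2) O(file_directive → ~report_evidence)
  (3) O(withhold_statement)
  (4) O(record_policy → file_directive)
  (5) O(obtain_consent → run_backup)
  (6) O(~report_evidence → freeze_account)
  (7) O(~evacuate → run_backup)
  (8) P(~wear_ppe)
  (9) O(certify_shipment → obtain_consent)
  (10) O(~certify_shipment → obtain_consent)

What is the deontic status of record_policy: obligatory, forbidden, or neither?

Forbidden

Premises 9 and 10 cover both cases: O(certify_shipment → obtain_consent) and O(~certify_shipment → obtain_consent). Since certify_shipment ∨ ~certify_shipment is a tautology, O(obtain_consent) follows.
Premise 5 is O(obtain_consent → run_backup); since O(obtain_consent), deontic closure gives O(run_backup).
Applying K to premise 1 (O(run_backup → ~freeze_account)) and O(run_backup) yields O(~freeze_account).
The contrapositive of premise 6 (O(~report_evidence → freeze_account)) is O(~freeze_account → report_evidence), and O(~freeze_account) is already established, so O(report_evidence).
Premise 2 is O(file_directive → ~report_evidence); contrapositively O(report_evidence → ~file_directive). Since O(report_evidence) holds, K gives O(~file_directive).
Premise 4, O(record_policy → file_directive), contraposes to O(~file_directive → ~record_policy); with O(~file_directive) we get O(~record_policy).
Premises 3, 7, 8 do not contribute to this derivation.
Thus O(~record_policy), which is F(record_policy): record_policy is forbidden.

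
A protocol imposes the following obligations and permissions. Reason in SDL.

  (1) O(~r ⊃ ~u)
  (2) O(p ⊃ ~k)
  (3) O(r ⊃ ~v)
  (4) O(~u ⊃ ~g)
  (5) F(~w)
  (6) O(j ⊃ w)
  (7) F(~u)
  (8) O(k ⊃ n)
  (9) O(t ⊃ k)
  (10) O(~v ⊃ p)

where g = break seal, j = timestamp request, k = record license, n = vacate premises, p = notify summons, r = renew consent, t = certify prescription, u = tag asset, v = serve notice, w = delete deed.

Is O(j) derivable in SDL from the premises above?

Premise 6 is O(j ⊃ w); even if O(w) held, inferring O(j) would be affirming the consequent — invalid.
No other premise forces O(j). An ideal world satisfying every premise can still have j false, so O(j) is not derivable.

No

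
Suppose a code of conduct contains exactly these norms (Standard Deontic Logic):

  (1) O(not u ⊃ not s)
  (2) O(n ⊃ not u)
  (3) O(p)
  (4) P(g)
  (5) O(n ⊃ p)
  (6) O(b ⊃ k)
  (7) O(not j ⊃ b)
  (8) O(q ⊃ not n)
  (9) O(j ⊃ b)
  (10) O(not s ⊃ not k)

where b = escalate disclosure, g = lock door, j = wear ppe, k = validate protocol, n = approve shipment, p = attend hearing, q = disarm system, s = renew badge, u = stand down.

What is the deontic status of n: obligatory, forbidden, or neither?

Forbidden

By case analysis on j: premise 9 gives O(j ⊃ b) and premise 7 gives O(not j ⊃ b), so O(b) either way.
Applying K to premise 6 (O(b ⊃ k)) and O(b) yields O(k).
Premise 10, O(not s ⊃ not k), contraposes to O(k ⊃ s); with O(k) we get O(s).
The contrapositive of premise 1 (O(not u ⊃ not s)) is O(s ⊃ u), and O(s) is already established, so O(u).
The contrapositive of premise 2 (O(n ⊃ not u)) is O(u ⊃ not n), and O(u) is already established, so O(not n).
Premises 3, 4, 5, 8 do not contribute to this derivation.
Thus O(not n), which is F(n): n is forbidden.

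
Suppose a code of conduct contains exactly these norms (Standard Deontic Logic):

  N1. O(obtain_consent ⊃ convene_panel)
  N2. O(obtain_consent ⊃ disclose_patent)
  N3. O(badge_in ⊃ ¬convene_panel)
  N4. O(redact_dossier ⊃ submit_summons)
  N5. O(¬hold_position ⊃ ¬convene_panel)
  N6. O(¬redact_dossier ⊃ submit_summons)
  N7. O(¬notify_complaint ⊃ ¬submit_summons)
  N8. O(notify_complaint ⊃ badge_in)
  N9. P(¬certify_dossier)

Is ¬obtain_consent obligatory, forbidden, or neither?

Premises 6 and 4 are O(¬redact_dossier ⊃ submit_summons) and O(redact_dossier ⊃ submit_summons); every ideal world satisfies ¬redact_dossier or redact_dossier, so in either case submit_summons holds — hence O(submit_summons).
Premise 7, O(¬notify_complaint ⊃ ¬submit_summons), contraposes to O(submit_summons ⊃ notify_complaint); with O(submit_summons) we get O(notify_complaint).
Premise 8 is O(notify_complaint ⊃ badge_in); since O(notify_complaint), deontic closure gives O(badge_in).
Premise 3 is O(badge_in ⊃ ¬convene_panel); since O(badge_in), deontic closure gives O(¬convene_panel).
The contrapositive of premise 1 (O(obtain_consent ⊃ convene_panel)) is O(¬convene_panel ⊃ ¬obtain_consent), and O(¬convene_panel) is already established, so O(¬obtain_consent).
Premises 2, 5, 9 do not contribute to this derivation.
Hence ¬obtain_consent is obligatory.

Obligatory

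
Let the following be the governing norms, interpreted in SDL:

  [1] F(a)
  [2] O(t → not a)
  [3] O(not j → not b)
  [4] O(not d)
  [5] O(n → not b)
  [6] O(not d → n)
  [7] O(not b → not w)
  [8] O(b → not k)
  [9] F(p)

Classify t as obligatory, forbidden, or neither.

Neither

Premise 2 is O(t → not a); even if O(not a) held, inferring O(t) would be affirming the consequent — invalid.
No premise or chain of K-axiom applications forces O(t), and none forces O(not t). So t is neither obligatory nor forbidden under these norms.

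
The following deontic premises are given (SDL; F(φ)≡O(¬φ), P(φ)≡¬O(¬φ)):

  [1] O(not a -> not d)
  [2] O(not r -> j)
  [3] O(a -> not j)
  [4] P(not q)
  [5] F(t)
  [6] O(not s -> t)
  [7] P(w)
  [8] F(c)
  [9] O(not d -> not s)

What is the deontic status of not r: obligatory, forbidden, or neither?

Forbidden

Premise 5 is F(t), i.e. O(not t).
The contrapositive of premise 6 (O(not s -> t)) is O(not t -> s), and O(not t) is already established, so O(s).
Premise 9 is O(not d -> not s); contrapositively O(s -> d). Since O(s) holds, K gives O(d).
The contrapositive of premise 1 (O(not a -> not d)) is O(d -> a), and O(d) is already established, so O(a).
From O(a) and premise 3, O(a -> not j), we obtain O(not j).
Premise 2 is O(not r -> j); contrapositively O(not j -> r). Since O(not j) holds, K gives O(r).
Premises 4, 7, 8 do not contribute to this derivation.
Thus O(r), which is F(not r): not r is forbidden.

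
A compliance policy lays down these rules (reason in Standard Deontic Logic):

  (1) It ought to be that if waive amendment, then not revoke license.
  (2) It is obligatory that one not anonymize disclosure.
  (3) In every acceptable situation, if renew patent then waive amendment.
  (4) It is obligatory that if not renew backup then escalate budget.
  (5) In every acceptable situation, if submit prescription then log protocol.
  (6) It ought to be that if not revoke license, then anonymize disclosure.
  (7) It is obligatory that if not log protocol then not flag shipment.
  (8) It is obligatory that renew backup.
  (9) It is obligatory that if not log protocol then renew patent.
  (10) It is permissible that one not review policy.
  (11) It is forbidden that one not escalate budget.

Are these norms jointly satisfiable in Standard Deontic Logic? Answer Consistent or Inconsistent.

Premise 4 is O(¬renew_backup → escalate_budget); even if O(escalate_budget) held, inferring O(¬renew_backup) would be affirming the consequent — invalid.
So O(¬renew_backup) is not derivable, and the apparent clash with O(renew_backup) does not arise.
A world satisfying every obligation exists (e.g. anonymize_disclosure=false, escalate_budget=true, flag_shipment=false, log_protocol=true, renew_backup=true, renew_patent=false, review_policy=false, revoke_license=true, submit_prescription=false, waive_amendment=false); no atom is both obligatory and forbidden, so the set is consistent.

Consistent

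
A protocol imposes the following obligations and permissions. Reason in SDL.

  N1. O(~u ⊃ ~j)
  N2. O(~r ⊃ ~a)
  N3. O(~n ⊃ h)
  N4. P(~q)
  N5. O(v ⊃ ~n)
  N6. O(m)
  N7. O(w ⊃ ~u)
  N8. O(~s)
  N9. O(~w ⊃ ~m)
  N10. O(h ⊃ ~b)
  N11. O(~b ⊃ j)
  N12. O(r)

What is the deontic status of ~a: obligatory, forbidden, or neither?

Premise 2 is O(~r ⊃ ~a), but O(~r) is not derivable from the premises, so it does not yield O(~a).
No premise or chain of K-axiom applications forces O(~a), and none forces O(a). So ~a is neither obligatory nor forbidden under these norms.

Neither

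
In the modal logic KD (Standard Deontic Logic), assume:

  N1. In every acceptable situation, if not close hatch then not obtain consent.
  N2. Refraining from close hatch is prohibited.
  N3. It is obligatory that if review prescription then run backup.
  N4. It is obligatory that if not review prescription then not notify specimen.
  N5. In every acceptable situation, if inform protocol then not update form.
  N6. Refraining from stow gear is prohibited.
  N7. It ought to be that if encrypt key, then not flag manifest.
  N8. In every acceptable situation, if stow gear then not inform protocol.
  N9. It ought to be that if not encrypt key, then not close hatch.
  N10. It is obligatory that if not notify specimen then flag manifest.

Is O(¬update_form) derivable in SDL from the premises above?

Premise 5 is O(inform_protocol → ¬update_form), but O(inform_protocol) is not derivable from the premises, so it does not yield O(¬update_form).
No other premise forces O(¬update_form). An ideal world satisfying every premise can still have ¬update_form false, so O(¬update_form) is not derivable.

No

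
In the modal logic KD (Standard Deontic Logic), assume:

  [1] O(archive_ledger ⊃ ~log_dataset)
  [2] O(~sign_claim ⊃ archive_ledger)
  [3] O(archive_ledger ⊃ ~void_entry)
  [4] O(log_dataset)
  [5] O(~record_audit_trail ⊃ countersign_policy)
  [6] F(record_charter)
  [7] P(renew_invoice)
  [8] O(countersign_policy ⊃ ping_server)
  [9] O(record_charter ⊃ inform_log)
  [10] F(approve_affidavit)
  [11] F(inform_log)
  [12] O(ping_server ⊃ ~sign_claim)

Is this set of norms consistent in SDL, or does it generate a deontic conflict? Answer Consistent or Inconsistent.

Consistent

Premise 9 is O(record_charter ⊃ inform_log), but O(record_charter) is not derivable from the premises, so it does not yield O(inform_log).
So O(inform_log) is not derivable, and the apparent clash with O(~inform_log) does not arise.
A world satisfying every obligation exists (e.g. approve_affidavit=false, archive_ledger=false, countersign_policy=false, inform_log=false, log_dataset=true, ping_server=false, record_audit_trail=true, record_charter=false, renew_invoice=false, sign_claim=true, void_entry=false); no atom is both obligatory and forbidden, so the set is consistent.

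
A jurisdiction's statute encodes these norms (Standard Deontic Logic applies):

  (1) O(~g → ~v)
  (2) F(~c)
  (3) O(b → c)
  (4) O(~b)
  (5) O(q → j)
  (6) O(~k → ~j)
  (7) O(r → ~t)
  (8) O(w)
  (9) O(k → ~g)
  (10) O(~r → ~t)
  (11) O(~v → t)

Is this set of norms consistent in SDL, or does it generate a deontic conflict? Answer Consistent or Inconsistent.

Premise 3 is O(b → c); even if O(c) held, inferring O(b) would be affirming the consequent — invalid.
So O(b) is not derivable, and the apparent clash with O(~b) does not arise.
A world satisfying every obligation exists (e.g. b=false, c=true, g=true, j=false, k=false, q=false, r=false, t=false, v=true, w=true); no atom is both obligatory and forbidden, so the set is consistent.

Consistent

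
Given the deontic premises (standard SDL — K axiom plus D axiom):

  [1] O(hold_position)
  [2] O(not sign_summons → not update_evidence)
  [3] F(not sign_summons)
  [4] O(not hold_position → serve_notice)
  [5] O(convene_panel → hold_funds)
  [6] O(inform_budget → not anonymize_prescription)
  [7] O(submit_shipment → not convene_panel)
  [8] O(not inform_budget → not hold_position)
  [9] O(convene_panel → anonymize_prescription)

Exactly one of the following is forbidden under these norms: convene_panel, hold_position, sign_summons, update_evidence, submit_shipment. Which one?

Premise 1 states O(hold_position) outright.
Premise 8 is O(not inform_budget → not hold_position); contrapositively O(hold_position → inform_budget). Since O(hold_position) holds, K gives O(inform_budget).
From O(inform_budget) and premise 6, O(inform_budget → not anonymize_prescription), we obtain O(not anonymize_prescription).
The contrapositive of premise 9 (O(convene_panel → anonymize_prescription)) is O(not anonymize_prescription → not convene_panel), and O(not anonymize_prescription) is already established, so O(not convene_panel).
So O(not convene_panel) holds, i.e. convene_panel is forbidden. None of the other listed options is forbidden under the premises.

convene_panel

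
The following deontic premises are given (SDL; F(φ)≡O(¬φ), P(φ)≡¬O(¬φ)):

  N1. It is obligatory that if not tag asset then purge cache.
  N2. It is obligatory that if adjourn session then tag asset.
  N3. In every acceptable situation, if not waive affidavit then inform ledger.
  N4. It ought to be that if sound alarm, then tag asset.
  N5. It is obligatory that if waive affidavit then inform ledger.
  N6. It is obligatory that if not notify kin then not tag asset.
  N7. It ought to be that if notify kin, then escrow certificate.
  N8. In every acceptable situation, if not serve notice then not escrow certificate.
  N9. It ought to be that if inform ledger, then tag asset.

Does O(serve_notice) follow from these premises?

Premises 5 and 3 cover both cases: O(waive_affidavit → inform_ledger) and O(¬waive_affidavit → inform_ledger). Since waive_affidavit ∨ ¬waive_affidavit is a tautology, O(inform_ledger) follows.
Applying K to premise 9 (O(inform_ledger → tag_asset)) and O(inform_ledger) yields O(tag_asset).
The contrapositive of premise 6 (O(¬notify_kin → ¬tag_asset)) is O(tag_asset → notify_kin), and O(tag_asset) is already established, so O(notify_kin).
Applying K to premise 7 (O(notify_kin → escrow_certificate)) and O(notify_kin) yields O(escrow_certificate).
Premise 8, O(¬serve_notice → ¬escrow_certificate), contraposes to O(escrow_certificate → serve_notice); with O(escrow_certificate) we get O(serve_notice).
Premises 1, 2, 4 do not contribute to this derivation.
So O(serve_notice) follows.

Yes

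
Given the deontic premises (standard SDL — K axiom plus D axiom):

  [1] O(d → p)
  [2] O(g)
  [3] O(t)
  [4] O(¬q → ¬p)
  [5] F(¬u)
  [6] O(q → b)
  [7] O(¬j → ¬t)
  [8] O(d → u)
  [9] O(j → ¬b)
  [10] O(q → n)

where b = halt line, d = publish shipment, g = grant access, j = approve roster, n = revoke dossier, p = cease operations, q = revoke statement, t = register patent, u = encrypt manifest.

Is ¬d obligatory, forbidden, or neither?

Premise 3 gives O(t).
The contrapositive of premise 7 (O(¬j → ¬t)) is O(t → j), and O(t) is already established, so O(j).
Premise 9 is O(j → ¬b); since O(j), deontic closure gives O(¬b).
Premise 6, O(q → b), contraposes to O(¬b → ¬q); with O(¬b) we get O(¬q).
Premise 4 is O(¬q → ¬p); since O(¬q), deontic closure gives O(¬p).
Premise 1, O(d → p), contraposes to O(¬p → ¬d); with O(¬p) we get O(¬d).
Premises 2, 5, 8, 10 do not contribute to this derivation.
Hence ¬d is obligatory.

Obligatory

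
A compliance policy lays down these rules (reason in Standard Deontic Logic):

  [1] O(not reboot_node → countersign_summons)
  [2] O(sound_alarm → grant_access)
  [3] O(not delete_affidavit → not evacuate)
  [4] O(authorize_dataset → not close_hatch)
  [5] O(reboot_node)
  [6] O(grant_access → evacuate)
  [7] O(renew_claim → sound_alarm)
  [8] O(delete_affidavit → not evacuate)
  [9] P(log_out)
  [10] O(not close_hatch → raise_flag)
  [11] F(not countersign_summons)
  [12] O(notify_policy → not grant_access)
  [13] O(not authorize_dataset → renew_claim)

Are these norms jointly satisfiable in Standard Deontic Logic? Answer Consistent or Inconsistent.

Premise 1 is O(not reboot_node → countersign_summons); even if O(countersign_summons) held, inferring O(not reboot_node) would be affirming the consequent — invalid.
So O(not reboot_node) is not derivable, and the apparent clash with O(reboot_node) does not arise.
A world satisfying every obligation exists (e.g. authorize_dataset=true, close_hatch=false, countersign_summons=true, delete_affidavit=false, evacuate=false, grant_access=false, log_out=false, notify_policy=false, raise_flag=true, reboot_node=true, renew_claim=false, sound_alarm=false); no atom is both obligatory and forbidden, so the set is consistent.

Consistent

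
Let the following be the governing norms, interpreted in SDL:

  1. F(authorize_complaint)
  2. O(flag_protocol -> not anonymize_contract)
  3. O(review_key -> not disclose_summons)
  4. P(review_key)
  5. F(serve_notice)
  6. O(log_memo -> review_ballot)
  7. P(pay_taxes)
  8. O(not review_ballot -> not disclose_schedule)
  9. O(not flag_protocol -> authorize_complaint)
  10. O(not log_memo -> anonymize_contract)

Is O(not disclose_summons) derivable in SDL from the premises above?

No

Premise 3 is O(review_key -> not disclose_summons), but O(review_key) is not derivable from the premises (the permission P(review_key) asserts only not O(not review_key), not O(review_key)), so it does not yield O(not disclose_summons).
No other premise forces O(not disclose_summons). An ideal world satisfying every premise can still have not disclose_summons false, so O(not disclose_summons) is not derivable.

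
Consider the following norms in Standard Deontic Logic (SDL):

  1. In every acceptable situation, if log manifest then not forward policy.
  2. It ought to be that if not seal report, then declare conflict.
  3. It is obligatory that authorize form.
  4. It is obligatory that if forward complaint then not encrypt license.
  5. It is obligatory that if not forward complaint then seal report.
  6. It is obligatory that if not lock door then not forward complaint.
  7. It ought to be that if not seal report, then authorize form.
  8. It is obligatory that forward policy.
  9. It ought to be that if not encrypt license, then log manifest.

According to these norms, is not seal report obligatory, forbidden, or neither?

Premise 8 gives O(forward_policy).
Premise 1 is O(log_manifest → ¬forward_policy); contrapositively O(forward_policy → ¬log_manifest). Since O(forward_policy) holds, K gives O(¬log_manifest).
Premise 9, O(¬encrypt_license → log_manifest), contraposes to O(¬log_manifest → encrypt_license); with O(¬log_manifest) we get O(encrypt_license).
Premise 4 is O(forward_complaint → ¬encrypt_license); contrapositively O(encrypt_license → ¬forward_complaint). Since O(encrypt_license) holds, K gives O(¬forward_complaint).
Applying K to premise 5 (O(¬forward_complaint → seal_report)) and O(¬forward_complaint) yields O(seal_report).
Premises 2, 3, 6, 7 do not contribute to this derivation.
Thus O(seal_report), which is F(¬seal_report): ¬seal_report is forbidden.

Forbidden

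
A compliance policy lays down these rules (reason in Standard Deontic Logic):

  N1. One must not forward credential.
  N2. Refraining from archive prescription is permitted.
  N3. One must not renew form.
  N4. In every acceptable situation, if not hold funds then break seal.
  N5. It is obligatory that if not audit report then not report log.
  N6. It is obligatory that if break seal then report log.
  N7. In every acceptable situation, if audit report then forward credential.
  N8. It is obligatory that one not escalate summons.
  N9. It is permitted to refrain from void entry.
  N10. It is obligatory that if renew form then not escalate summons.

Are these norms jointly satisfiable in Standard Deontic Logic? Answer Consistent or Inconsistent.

Premise 10 is O(renew_form → ¬escalate_summons); even if O(¬escalate_summons) held, inferring O(renew_form) would be affirming the consequent — invalid.
So O(renew_form) is not derivable, and the apparent clash with O(¬renew_form) does not arise.
A world satisfying every obligation exists (e.g. archive_prescription=false, audit_report=false, break_seal=false, escalate_summons=false, forward_credential=false, hold_funds=true, renew_form=false, report_log=false, void_entry=false); no atom is both obligatory and forbidden, so the set is consistent.

Consistent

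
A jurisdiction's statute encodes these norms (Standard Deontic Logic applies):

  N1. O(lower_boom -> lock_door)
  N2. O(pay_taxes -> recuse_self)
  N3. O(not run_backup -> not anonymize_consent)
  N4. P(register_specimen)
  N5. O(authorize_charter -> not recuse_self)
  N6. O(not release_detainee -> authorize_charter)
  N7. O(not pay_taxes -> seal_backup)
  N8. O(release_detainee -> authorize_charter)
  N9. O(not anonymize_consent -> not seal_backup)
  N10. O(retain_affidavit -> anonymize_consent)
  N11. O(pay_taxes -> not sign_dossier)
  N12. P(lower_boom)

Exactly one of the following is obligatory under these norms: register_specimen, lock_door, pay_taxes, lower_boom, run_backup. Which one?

run_backup

By case analysis on release_detainee: premise 8 gives O(release_detainee -> authorize_charter) and premise 6 gives O(not release_detainee -> authorize_charter), so O(authorize_charter) either way.
Premise 5 is O(authorize_charter -> not recuse_self); since O(authorize_charter), deontic closure gives O(not recuse_self).
The contrapositive of premise 2 (O(pay_taxes -> recuse_self)) is O(not recuse_self -> not pay_taxes), and O(not recuse_self) is already established, so O(not pay_taxes).
Premise 7 is O(not pay_taxes -> seal_backup); since O(not pay_taxes), deontic closure gives O(seal_backup).
The contrapositive of premise 9 (O(not anonymize_consent -> not seal_backup)) is O(seal_backup -> anonymize_consent), and O(seal_backup) is already established, so O(anonymize_consent).
Premise 3 is O(not run_backup -> not anonymize_consent); contrapositively O(anonymize_consent -> run_backup). Since O(anonymize_consent) holds, K gives O(run_backup).
So O(run_backup) holds — run_backup is obligatory. None of the other listed options is made obligatory by any chain of premises.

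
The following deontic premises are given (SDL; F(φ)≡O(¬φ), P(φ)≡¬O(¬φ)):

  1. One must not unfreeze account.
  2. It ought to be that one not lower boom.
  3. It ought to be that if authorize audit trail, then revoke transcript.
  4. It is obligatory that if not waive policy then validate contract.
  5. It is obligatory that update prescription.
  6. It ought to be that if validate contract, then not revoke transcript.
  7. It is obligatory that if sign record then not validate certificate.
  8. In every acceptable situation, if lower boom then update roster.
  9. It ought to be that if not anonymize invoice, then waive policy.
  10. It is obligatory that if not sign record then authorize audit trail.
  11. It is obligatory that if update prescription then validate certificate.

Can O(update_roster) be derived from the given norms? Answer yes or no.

Premise 8 is O(lower_boom → update_roster), but O(lower_boom) is not derivable from the premises, so it does not yield O(update_roster).
No other premise forces O(update_roster). An ideal world satisfying every premise can still have update_roster false, so O(update_roster) is not derivable.

No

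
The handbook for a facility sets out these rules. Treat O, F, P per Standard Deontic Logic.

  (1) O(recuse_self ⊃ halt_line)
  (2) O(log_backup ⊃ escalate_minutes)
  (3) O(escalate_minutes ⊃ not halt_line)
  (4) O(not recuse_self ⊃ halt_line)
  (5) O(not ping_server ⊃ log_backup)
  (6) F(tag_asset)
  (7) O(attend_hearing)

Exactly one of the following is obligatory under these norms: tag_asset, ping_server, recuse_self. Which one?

ping_server

By case analysis on not recuse_self: premise 4 gives O(not recuse_self ⊃ halt_line) and premise 1 gives O(recuse_self ⊃ halt_line), so O(halt_line) either way.
Premise 3 is O(escalate_minutes ⊃ not halt_line); contrapositively O(halt_line ⊃ not escalate_minutes). Since O(halt_line) holds, K gives O(not escalate_minutes).
The contrapositive of premise 2 (O(log_backup ⊃ escalate_minutes)) is O(not escalate_minutes ⊃ not log_backup), and O(not escalate_minutes) is already established, so O(not log_backup).
Premise 5, O(not ping_server ⊃ log_backup), contraposes to O(not log_backup ⊃ ping_server); with O(not log_backup) we get O(ping_server).
So O(ping_server) holds — ping_server is obligatory. None of the other listed options is made obligatory by any chain of premises.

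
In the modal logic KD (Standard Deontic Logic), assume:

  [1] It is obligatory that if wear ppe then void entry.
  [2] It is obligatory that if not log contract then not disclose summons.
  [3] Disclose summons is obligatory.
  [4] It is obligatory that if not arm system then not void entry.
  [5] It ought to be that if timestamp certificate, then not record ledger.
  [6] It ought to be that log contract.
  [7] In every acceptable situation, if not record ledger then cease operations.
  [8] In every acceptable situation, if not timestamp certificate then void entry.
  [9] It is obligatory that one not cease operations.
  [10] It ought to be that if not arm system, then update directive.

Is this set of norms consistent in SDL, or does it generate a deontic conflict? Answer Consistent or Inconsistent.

Consistent

Premise 2 is O(¬log_contract → ¬disclose_summons), but O(¬log_contract) is not derivable from the premises, so it does not yield O(¬disclose_summons).
So O(¬disclose_summons) is not derivable, and the apparent clash with O(disclose_summons) does not arise.
A world satisfying every obligation exists (e.g. arm_system=true, cease_operations=false, disclose_summons=true, log_contract=true, record_ledger=true, timestamp_certificate=false, update_directive=false, void_entry=true, wear_ppe=false); no atom is both obligatory and forbidden, so the set is consistent.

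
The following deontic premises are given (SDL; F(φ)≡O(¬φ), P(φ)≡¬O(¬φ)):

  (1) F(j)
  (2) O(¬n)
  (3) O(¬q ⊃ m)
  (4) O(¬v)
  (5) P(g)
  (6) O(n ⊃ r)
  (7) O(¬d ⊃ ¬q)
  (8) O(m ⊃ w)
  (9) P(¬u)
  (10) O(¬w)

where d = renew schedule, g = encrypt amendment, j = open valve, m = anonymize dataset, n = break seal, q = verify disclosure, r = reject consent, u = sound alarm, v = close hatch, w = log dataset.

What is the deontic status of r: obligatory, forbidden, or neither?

Premise 6 is O(n ⊃ r), but O(n) is not derivable from the premises, so it does not yield O(r).
No premise or chain of K-axiom applications forces O(r), and none forces O(¬r). So r is neither obligatory nor forbidden under these norms.

Neither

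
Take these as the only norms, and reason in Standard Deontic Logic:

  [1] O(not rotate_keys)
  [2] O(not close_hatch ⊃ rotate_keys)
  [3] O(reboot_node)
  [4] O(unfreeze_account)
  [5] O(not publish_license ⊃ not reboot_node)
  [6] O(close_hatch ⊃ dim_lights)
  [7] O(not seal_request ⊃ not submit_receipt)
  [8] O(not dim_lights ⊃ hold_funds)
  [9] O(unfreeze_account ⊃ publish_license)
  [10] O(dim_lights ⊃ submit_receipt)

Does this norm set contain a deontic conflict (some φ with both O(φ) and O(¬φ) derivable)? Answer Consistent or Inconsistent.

Consistent

Premise 5 is O(not publish_license ⊃ not reboot_node), but O(not publish_license) is not derivable from the premises, so it does not yield O(not reboot_node).
So O(not reboot_node) is not derivable, and the apparent clash with O(reboot_node) does not arise.
A world satisfying every obligation exists (e.g. close_hatch=true, dim_lights=true, hold_funds=false, publish_license=true, reboot_node=true, rotate_keys=false, seal_request=true, submit_receipt=true, unfreeze_account=true); no atom is both obligatory and forbidden, so the set is consistent.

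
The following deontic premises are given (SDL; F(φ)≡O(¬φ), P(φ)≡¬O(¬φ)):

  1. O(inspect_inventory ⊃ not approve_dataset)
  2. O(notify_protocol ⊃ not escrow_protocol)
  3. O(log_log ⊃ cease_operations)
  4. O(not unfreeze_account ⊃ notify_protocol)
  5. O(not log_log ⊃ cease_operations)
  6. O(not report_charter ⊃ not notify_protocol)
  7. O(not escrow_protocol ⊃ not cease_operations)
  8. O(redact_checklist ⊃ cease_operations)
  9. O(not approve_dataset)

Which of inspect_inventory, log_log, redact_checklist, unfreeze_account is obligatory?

unfreeze_account

By case analysis on log_log: premise 3 gives O(log_log ⊃ cease_operations) and premise 5 gives O(not log_log ⊃ cease_operations), so O(cease_operations) either way.
The contrapositive of premise 7 (O(not escrow_protocol ⊃ not cease_operations)) is O(cease_operations ⊃ escrow_protocol), and O(cease_operations) is already established, so O(escrow_protocol).
Premise 2 is O(notify_protocol ⊃ not escrow_protocol); contrapositively O(escrow_protocol ⊃ not notify_protocol). Since O(escrow_protocol) holds, K gives O(not notify_protocol).
Premise 4, O(not unfreeze_account ⊃ notify_protocol), contraposes to O(not notify_protocol ⊃ unfreeze_account); with O(not notify_protocol) we get O(unfreeze_account).
So O(unfreeze_account) holds — unfreeze_account is obligatory. None of the other listed options is made obligatory by any chain of premises.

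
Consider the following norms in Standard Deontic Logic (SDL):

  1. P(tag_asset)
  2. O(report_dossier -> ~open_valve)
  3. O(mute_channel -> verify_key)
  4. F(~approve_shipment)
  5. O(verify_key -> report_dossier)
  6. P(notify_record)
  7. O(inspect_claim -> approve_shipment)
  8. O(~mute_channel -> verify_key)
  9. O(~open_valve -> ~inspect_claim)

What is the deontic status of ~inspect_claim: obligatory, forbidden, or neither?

Obligatory

Premises 3 and 8 cover both cases: O(mute_channel -> verify_key) and O(~mute_channel -> verify_key). Since mute_channel ∨ ~mute_channel is a tautology, O(verify_key) follows.
With premise 5, O(verify_key -> report_dossier), the K-axiom yields O(report_dossier).
From O(report_dossier) and premise 2, O(report_dossier -> ~open_valve), we obtain O(~open_valve).
With premise 9, O(~open_valve -> ~inspect_claim), the K-axiom yields O(~inspect_claim).
Premises 1, 4, 6, 7 do not contribute to this derivation.
Hence ~inspect_claim is obligatory.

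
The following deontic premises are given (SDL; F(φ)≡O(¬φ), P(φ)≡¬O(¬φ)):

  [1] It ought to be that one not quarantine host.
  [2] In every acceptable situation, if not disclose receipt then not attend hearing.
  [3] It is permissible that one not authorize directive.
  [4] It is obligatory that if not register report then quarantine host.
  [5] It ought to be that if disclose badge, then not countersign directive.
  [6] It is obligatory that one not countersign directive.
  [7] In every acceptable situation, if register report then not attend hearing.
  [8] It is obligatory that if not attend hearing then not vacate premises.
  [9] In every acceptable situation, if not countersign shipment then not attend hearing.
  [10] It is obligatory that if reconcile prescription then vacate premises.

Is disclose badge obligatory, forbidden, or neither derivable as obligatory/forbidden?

Premise 5 is O(disclose_badge → ¬countersign_directive); even if O(¬countersign_directive) held, inferring O(disclose_badge) would be affirming the consequent — invalid.
No premise or chain of K-axiom applications forces O(disclose_badge), and none forces O(¬disclose_badge). So disclose_badge is neither obligatory nor forbidden under these norms.

Neither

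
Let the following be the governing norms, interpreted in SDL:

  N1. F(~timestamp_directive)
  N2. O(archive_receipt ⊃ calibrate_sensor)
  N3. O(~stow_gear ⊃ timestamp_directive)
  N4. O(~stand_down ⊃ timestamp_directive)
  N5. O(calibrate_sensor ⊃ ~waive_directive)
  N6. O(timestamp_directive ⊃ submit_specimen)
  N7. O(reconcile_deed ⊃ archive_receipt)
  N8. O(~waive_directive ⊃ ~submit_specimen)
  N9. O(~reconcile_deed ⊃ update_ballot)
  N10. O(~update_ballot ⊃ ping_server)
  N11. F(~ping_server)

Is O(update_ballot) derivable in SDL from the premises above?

F(~timestamp_directive) at premise 1 means O(timestamp_directive).
Premise 6 is O(timestamp_directive ⊃ submit_specimen); since O(timestamp_directive), deontic closure gives O(submit_specimen).
Premise 8 is O(~waive_directive ⊃ ~submit_specimen); contrapositively O(submit_specimen ⊃ waive_directive). Since O(submit_specimen) holds, K gives O(waive_directive).
The contrapositive of premise 5 (O(calibrate_sensor ⊃ ~waive_directive)) is O(waive_directive ⊃ ~calibrate_sensor), and O(waive_directive) is already established, so O(~calibrate_sensor).
Premise 2 is O(archive_receipt ⊃ calibrate_sensor); contrapositively O(~calibrate_sensor ⊃ ~archive_receipt). Since O(~calibrate_sensor) holds, K gives O(~archive_receipt).
The contrapositive of premise 7 (O(reconcile_deed ⊃ archive_receipt)) is O(~archive_receipt ⊃ ~reconcile_deed), and O(~archive_receipt) is already established, so O(~reconcile_deed).
From O(~reconcile_deed) and premise 9, O(~reconcile_deed ⊃ update_ballot), we obtain O(update_ballot).
Premises 3, 4, 10, 11 do not contribute to this derivation.
So O(update_ballot) follows.

Yes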